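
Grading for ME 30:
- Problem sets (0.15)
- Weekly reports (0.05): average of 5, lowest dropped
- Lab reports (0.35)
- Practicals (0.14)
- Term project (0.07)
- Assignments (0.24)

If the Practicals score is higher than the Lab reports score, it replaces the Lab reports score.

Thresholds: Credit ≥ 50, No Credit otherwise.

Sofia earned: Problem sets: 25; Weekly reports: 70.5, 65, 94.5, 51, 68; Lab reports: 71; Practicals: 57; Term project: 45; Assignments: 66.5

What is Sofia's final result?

Credit

Weekly reports: drop 51 → average of remaining 4 = 298/4 = 74.5
Practicals (57) ≤ Lab reports (71), so Lab reports stays at 71.
Weighted total:
  Problem sets 25 × 0.15 = 3.75
  Weekly reports 74.5 × 0.05 = 3.725
  Lab reports 71 × 0.35 = 24.85
  Practicals 57 × 0.14 = 7.98
  Term project 45 × 0.07 = 3.15
  Assignments 66.5 × 0.24 = 15.96
Sum = 59.415
59.415 ≥ 50 → Credit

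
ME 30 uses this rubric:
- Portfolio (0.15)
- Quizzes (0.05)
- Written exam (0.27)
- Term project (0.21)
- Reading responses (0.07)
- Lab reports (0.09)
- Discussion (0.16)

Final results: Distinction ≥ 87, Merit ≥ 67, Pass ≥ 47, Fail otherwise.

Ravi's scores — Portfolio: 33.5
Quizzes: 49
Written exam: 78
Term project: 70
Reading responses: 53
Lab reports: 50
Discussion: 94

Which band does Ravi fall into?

Pass

Weighted total:
  Portfolio 33.5 × 0.15 = 5.025
  Quizzes 49 × 0.05 = 2.45
  Written exam 78 × 0.27 = 21.06
  Term project 70 × 0.21 = 14.7
  Reading responses 53 × 0.07 = 3.71
  Lab reports 50 × 0.09 = 4.5
  Discussion 94 × 0.16 = 15.04
Sum = 66.485
66.485 is ≥ 47 and < 67 → Pass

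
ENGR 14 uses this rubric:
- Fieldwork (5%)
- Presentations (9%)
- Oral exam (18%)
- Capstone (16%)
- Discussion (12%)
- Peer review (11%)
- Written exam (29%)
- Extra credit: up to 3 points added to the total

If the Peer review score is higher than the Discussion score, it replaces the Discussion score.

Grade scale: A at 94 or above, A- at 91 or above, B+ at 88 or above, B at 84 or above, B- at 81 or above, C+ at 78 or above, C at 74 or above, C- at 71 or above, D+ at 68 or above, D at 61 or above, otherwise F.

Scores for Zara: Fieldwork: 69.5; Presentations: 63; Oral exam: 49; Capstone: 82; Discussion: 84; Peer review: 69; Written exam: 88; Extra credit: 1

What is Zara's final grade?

C

Peer review (69) ≤ Discussion (84), so Discussion stays at 84.
Weighted total:
  Fieldwork 69.5 × 0.05 = 3.475
  Presentations 63 × 0.09 = 5.67
  Oral exam 49 × 0.18 = 8.82
  Capstone 82 × 0.16 = 13.12
  Discussion 84 × 0.12 = 10.08
  Peer review 69 × 0.11 = 7.59
  Written exam 88 × 0.29 = 25.52
Sum = 74.275
Extra credit: 74.275 + 1 = 75.275
75.275 is ≥ 74 and < 78 → C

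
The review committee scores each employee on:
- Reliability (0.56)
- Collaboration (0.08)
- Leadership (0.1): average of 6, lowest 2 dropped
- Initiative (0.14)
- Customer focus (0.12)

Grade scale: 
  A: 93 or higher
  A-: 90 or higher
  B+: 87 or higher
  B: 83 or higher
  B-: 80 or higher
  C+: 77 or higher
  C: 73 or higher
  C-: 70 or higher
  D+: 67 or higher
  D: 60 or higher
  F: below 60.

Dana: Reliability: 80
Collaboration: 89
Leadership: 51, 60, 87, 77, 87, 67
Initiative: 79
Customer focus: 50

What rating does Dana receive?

C

Leadership: drop 51, 60 → average of remaining 4 = 318/4 = 79.5
Weighted total:
  Reliability 80 × 0.56 = 44.8
  Collaboration 89 × 0.08 = 7.12
  Leadership 79.5 × 0.1 = 7.95
  Initiative 79 × 0.14 = 11.06
  Customer focus 50 × 0.12 = 6
Sum = 76.93
76.93 is ≥ 73 and < 77 → C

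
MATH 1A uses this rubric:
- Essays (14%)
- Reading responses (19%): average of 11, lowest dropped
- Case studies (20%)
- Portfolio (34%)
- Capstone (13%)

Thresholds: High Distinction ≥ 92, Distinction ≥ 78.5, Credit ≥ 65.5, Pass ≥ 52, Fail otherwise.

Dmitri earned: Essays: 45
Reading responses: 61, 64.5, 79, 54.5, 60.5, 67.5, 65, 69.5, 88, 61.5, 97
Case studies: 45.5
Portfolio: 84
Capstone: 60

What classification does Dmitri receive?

Pass

Reading responses: drop 54.5 → average of remaining 10 = 713.5/10 = 71.35
Weighted total:
  Essays 45 × 0.14 = 6.3
  Reading responses 71.35 × 0.19 = 13.5565
  Case studies 45.5 × 0.2 = 9.1
  Portfolio 84 × 0.34 = 28.56
  Capstone 60 × 0.13 = 7.8
Sum = 65.3165
65.3165 is ≥ 52 and < 65.5 → Pass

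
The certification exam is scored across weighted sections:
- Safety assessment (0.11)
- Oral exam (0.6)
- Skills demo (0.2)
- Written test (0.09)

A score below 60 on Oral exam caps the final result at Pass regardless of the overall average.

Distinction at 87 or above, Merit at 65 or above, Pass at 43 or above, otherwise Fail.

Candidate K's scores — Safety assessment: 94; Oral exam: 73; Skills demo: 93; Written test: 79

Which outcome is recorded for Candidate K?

Oral exam score 73 ≥ 60: minimum met.
Weighted total:
  Safety assessment 94 × 0.11 = 10.34
  Oral exam 73 × 0.6 = 43.8
  Skills demo 93 × 0.2 = 18.6
  Written test 79 × 0.09 = 7.11
Sum = 79.85
79.85 is ≥ 65 and < 87 → Merit

Merit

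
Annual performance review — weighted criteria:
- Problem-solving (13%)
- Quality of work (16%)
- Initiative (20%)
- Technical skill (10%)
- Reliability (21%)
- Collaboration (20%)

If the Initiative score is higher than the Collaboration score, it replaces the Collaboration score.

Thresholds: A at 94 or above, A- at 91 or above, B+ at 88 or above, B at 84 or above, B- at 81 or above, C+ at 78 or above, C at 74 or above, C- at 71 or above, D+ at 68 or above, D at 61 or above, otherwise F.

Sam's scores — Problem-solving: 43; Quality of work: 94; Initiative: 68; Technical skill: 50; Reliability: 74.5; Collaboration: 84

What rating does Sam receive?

Initiative (68) ≤ Collaboration (84), so Collaboration stays at 84.
Weighted total:
  Problem-solving 43 × 0.13 = 5.59
  Quality of work 94 × 0.16 = 15.04
  Initiative 68 × 0.2 = 13.6
  Technical skill 50 × 0.1 = 5
  Reliability 74.5 × 0.21 = 15.645
  Collaboration 84 × 0.2 = 16.8
Sum = 71.675
71.675 is ≥ 71 and < 74 → C-

C-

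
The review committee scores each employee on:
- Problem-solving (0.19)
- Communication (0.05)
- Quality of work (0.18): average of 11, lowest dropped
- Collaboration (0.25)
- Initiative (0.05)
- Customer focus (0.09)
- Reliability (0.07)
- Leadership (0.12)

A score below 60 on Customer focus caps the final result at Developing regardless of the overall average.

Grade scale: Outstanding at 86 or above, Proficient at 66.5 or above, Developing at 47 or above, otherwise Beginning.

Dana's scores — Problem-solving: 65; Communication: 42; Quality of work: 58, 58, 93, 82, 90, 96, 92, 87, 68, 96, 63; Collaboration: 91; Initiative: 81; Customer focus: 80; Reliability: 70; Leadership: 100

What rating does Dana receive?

Proficient

Quality of work: drop 58 → average of remaining 10 = 825/10 = 82.5
Customer focus score 80 ≥ 60: minimum met.
Weighted total:
  Problem-solving 65 × 0.19 = 12.35
  Communication 42 × 0.05 = 2.1
  Quality of work 82.5 × 0.18 = 14.85
  Collaboration 91 × 0.25 = 22.75
  Initiative 81 × 0.05 = 4.05
  Customer focus 80 × 0.09 = 7.2
  Reliability 70 × 0.07 = 4.9
  Leadership 100 × 0.12 = 12
Sum = 80.2
80.2 is ≥ 66.5 and < 86 → Proficient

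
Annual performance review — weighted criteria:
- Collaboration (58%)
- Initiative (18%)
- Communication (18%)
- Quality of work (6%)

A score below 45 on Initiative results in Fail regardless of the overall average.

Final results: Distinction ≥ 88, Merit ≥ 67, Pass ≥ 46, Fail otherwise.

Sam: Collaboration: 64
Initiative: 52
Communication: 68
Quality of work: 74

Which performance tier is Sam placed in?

Pass

Initiative score 52 ≥ 45: minimum met.
Weighted total:
  Collaboration 64 × 0.58 = 37.12
  Initiative 52 × 0.18 = 9.36
  Communication 68 × 0.18 = 12.24
  Quality of work 74 × 0.06 = 4.44
Sum = 63.16
63.16 is ≥ 46 and < 67 → Pass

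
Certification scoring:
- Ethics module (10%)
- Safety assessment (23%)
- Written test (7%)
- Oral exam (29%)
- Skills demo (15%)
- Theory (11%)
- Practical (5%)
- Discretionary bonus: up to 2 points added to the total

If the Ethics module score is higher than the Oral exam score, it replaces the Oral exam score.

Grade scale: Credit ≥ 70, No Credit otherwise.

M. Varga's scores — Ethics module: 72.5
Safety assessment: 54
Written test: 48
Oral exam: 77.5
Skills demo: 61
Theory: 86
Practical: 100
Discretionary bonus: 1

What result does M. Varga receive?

Credit

Ethics module (72.5) ≤ Oral exam (77.5), so Oral exam stays at 77.5.
Weighted total:
  Ethics module 72.5 × 0.1 = 7.25
  Safety assessment 54 × 0.23 = 12.42
  Written test 48 × 0.07 = 3.36
  Oral exam 77.5 × 0.29 = 22.475
  Skills demo 61 × 0.15 = 9.15
  Theory 86 × 0.11 = 9.46
  Practical 100 × 0.05 = 5
Sum = 69.115
Discretionary bonus: 69.115 + 1 = 70.115
70.115 ≥ 70 → Credit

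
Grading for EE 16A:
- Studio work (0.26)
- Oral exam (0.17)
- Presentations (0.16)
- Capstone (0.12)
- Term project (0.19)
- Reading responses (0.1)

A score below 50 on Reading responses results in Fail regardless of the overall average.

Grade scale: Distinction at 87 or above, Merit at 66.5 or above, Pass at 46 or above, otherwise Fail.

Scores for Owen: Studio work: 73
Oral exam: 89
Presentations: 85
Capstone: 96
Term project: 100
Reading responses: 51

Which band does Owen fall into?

Reading responses score 51 ≥ 50: minimum met.
Weighted total:
  Studio work 73 × 0.26 = 18.98
  Oral exam 89 × 0.17 = 15.13
  Presentations 85 × 0.16 = 13.6
  Capstone 96 × 0.12 = 11.52
  Term project 100 × 0.19 = 19
  Reading responses 51 × 0.1 = 5.1
Sum = 83.33
83.33 is ≥ 66.5 and < 87 → Merit

Merit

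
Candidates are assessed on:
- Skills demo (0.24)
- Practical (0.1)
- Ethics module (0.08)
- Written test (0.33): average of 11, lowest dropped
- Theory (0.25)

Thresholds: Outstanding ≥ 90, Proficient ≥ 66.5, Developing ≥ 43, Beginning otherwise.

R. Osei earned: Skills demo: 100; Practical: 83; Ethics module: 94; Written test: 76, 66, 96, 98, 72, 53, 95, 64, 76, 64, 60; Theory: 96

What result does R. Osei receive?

Proficient

Written test: drop 53 → average of remaining 10 = 767/10 = 76.7
Weighted total:
  Skills demo 100 × 0.24 = 24
  Practical 83 × 0.1 = 8.3
  Ethics module 94 × 0.08 = 7.52
  Written test 76.7 × 0.33 = 25.311
  Theory 96 × 0.25 = 24
Sum = 89.131
89.131 is ≥ 66.5 and < 90 → Proficient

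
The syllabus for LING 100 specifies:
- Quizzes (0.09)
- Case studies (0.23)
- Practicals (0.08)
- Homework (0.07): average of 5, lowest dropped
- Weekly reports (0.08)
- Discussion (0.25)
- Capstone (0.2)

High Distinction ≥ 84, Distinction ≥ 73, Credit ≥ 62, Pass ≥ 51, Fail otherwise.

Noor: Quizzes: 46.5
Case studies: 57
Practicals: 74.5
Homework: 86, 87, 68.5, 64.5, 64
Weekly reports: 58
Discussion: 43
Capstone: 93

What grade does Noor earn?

Credit

Homework: drop 64 → average of remaining 4 = 306/4 = 76.5
Weighted total:
  Quizzes 46.5 × 0.09 = 4.185
  Case studies 57 × 0.23 = 13.11
  Practicals 74.5 × 0.08 = 5.96
  Homework 76.5 × 0.07 = 5.355
  Weekly reports 58 × 0.08 = 4.64
  Discussion 43 × 0.25 = 10.75
  Capstone 93 × 0.2 = 18.6
Sum = 62.6
62.6 is ≥ 62 and < 73 → Credit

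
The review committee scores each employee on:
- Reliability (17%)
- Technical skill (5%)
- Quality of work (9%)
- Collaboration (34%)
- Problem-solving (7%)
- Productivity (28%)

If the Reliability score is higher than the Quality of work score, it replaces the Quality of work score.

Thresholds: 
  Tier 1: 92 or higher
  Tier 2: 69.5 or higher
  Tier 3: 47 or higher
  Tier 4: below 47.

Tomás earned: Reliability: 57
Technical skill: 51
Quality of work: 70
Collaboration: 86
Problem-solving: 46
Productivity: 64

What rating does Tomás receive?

Reliability (57) ≤ Quality of work (70), so Quality of work stays at 70.
Weighted total:
  Reliability 57 × 0.17 = 9.69
  Technical skill 51 × 0.05 = 2.55
  Quality of work 70 × 0.09 = 6.3
  Collaboration 86 × 0.34 = 29.24
  Problem-solving 46 × 0.07 = 3.22
  Productivity 64 × 0.28 = 17.92
Sum = 68.92
68.92 is ≥ 47 and < 69.5 → Tier 3

Tier 3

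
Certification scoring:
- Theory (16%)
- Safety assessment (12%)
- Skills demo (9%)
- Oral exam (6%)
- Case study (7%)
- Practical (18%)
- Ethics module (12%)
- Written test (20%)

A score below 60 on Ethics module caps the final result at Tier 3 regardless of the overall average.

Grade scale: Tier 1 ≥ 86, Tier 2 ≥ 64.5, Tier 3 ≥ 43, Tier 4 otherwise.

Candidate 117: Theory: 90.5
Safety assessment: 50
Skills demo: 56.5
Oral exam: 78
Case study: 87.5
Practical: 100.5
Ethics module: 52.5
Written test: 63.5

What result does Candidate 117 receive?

Ethics module score 52.5 < 60: minimum not met.
Weighted total:
  Theory 90.5 × 0.16 = 14.48
  Safety assessment 50 × 0.12 = 6
  Skills demo 56.5 × 0.09 = 5.085
  Oral exam 78 × 0.06 = 4.68
  Case study 87.5 × 0.07 = 6.125
  Practical 100.5 × 0.18 = 18.09
  Ethics module 52.5 × 0.12 = 6.3
  Written test 63.5 × 0.2 = 12.7
Sum = 73.46
73.46 would be Tier 2; cap at Tier 3 applies → Tier 3.

Tier 3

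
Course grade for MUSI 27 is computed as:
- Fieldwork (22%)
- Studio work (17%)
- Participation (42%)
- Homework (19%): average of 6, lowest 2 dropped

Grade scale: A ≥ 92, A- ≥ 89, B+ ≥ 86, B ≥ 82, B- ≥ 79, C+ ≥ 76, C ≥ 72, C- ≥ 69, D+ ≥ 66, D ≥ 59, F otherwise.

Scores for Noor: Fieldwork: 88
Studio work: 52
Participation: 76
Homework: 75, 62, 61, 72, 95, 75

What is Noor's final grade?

Homework: drop 61, 62 → average of remaining 4 = 317/4 = 79.25
Weighted total:
  Fieldwork 88 × 0.22 = 19.36
  Studio work 52 × 0.17 = 8.84
  Participation 76 × 0.42 = 31.92
  Homework 79.25 × 0.19 = 15.0575
Sum = 75.1775
75.1775 is ≥ 72 and < 76 → C

C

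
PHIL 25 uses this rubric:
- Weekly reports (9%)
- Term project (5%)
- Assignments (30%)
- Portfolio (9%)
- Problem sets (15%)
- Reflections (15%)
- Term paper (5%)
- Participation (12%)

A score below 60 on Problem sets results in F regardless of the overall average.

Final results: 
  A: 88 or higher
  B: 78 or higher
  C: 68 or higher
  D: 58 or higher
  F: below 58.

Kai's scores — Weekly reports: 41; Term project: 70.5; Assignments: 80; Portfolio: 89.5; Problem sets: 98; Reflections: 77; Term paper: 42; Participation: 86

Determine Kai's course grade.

Problem sets score 98 ≥ 60: minimum met.
Weighted total:
  Weekly reports 41 × 0.09 = 3.69
  Term project 70.5 × 0.05 = 3.525
  Assignments 80 × 0.3 = 24
  Portfolio 89.5 × 0.09 = 8.055
  Problem sets 98 × 0.15 = 14.7
  Reflections 77 × 0.15 = 11.55
  Term paper 42 × 0.05 = 2.1
  Participation 86 × 0.12 = 10.32
Sum = 77.94
77.94 is ≥ 68 and < 78 → C

C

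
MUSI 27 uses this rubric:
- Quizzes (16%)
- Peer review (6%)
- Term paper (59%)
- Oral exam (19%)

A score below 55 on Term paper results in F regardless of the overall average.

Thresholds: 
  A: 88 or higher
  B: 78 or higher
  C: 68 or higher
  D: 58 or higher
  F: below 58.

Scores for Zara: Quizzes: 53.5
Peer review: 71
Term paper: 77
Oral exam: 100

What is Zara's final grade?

Term paper score 77 ≥ 55: minimum met.
Weighted total:
  Quizzes 53.5 × 0.16 = 8.56
  Peer review 71 × 0.06 = 4.26
  Term paper 77 × 0.59 = 45.43
  Oral exam 100 × 0.19 = 19
Sum = 77.25
77.25 is ≥ 68 and < 78 → C

C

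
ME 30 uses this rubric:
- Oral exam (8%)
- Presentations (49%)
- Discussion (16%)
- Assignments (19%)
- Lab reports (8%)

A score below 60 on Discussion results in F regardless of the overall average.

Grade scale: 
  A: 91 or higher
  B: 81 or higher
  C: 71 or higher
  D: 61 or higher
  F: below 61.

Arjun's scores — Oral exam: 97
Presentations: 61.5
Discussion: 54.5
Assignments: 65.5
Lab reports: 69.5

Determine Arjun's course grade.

F

Discussion score 54.5 < 60: minimum not met.
Weighted total:
  Oral exam 97 × 0.08 = 7.76
  Presentations 61.5 × 0.49 = 30.135
  Discussion 54.5 × 0.16 = 8.72
  Assignments 65.5 × 0.19 = 12.445
  Lab reports 69.5 × 0.08 = 5.56
Sum = 64.62
Because the Discussion minimum was not met, the result is F.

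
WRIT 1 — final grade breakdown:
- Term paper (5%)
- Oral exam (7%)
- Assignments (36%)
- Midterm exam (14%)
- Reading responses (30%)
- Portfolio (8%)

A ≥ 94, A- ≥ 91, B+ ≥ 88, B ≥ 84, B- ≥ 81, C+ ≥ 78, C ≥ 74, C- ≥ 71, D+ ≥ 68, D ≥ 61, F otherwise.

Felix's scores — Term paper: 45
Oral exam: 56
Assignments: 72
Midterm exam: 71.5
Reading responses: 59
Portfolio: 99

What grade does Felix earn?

D

Weighted total:
  Term paper 45 × 0.05 = 2.25
  Oral exam 56 × 0.07 = 3.92
  Assignments 72 × 0.36 = 25.92
  Midterm exam 71.5 × 0.14 = 10.01
  Reading responses 59 × 0.3 = 17.7
  Portfolio 99 × 0.08 = 7.92
Sum = 67.72
67.72 is ≥ 61 and < 68 → D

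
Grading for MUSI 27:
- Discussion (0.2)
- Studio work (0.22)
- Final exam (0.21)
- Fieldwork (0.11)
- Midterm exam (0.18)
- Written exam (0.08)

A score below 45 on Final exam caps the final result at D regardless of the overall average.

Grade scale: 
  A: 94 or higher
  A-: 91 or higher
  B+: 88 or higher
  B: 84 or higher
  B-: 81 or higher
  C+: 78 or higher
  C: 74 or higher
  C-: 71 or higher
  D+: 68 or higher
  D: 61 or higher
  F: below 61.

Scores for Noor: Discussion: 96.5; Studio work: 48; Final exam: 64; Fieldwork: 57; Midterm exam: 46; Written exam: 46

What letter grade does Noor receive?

Final exam score 64 ≥ 45: minimum met.
Weighted total:
  Discussion 96.5 × 0.2 = 19.3
  Studio work 48 × 0.22 = 10.56
  Final exam 64 × 0.21 = 13.44
  Fieldwork 57 × 0.11 = 6.27
  Midterm exam 46 × 0.18 = 8.28
  Written exam 46 × 0.08 = 3.68
Sum = 61.53
61.53 is ≥ 61 and < 68 → D

D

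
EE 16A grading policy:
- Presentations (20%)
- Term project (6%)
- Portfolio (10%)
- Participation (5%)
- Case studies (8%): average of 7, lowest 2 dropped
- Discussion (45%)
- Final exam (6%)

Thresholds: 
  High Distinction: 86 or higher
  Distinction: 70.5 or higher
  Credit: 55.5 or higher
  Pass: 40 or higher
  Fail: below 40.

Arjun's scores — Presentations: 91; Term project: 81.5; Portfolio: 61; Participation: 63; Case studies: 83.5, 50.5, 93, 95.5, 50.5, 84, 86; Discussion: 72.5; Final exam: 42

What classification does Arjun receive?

Distinction

Case studies: drop 50.5, 50.5 → average of remaining 5 = 442/5 = 88.4
Weighted total:
  Presentations 91 × 0.2 = 18.2
  Term project 81.5 × 0.06 = 4.89
  Portfolio 61 × 0.1 = 6.1
  Participation 63 × 0.05 = 3.15
  Case studies 88.4 × 0.08 = 7.072
  Discussion 72.5 × 0.45 = 32.625
  Final exam 42 × 0.06 = 2.52
Sum = 74.557
74.557 is ≥ 70.5 and < 86 → Distinction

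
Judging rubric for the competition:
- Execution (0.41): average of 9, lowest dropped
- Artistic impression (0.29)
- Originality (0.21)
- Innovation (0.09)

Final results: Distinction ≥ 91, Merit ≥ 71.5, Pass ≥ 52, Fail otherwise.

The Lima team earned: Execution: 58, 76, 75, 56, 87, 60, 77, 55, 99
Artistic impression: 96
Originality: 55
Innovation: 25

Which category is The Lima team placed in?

Execution: drop 55 → average of remaining 8 = 588/8 = 73.5
Weighted total:
  Execution 73.5 × 0.41 = 30.135
  Artistic impression 96 × 0.29 = 27.84
  Originality 55 × 0.21 = 11.55
  Innovation 25 × 0.09 = 2.25
Sum = 71.775
71.775 is ≥ 71.5 and < 91 → Merit

Merit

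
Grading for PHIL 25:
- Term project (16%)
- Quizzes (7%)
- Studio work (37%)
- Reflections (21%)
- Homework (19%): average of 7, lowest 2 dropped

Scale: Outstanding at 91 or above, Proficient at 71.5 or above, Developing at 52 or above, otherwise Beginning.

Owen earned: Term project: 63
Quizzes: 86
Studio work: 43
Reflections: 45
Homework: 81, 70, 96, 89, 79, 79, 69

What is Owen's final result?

Homework: drop 69, 70 → average of remaining 5 = 424/5 = 84.8
Weighted total:
  Term project 63 × 0.16 = 10.08
  Quizzes 86 × 0.07 = 6.02
  Studio work 43 × 0.37 = 15.91
  Reflections 45 × 0.21 = 9.45
  Homework 84.8 × 0.19 = 16.112
Sum = 57.572
57.572 is ≥ 52 and < 71.5 → Developing

Developing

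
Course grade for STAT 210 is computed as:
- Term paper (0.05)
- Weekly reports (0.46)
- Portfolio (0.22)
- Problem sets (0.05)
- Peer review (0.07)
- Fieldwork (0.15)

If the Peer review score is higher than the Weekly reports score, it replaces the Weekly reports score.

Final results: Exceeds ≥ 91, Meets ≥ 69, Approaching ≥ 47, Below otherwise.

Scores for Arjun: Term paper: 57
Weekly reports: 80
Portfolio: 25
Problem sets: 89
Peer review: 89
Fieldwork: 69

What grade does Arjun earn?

Peer review (89) > Weekly reports (80), so Weekly reports counts as 89.
Weighted total:
  Term paper 57 × 0.05 = 2.85
  Weekly reports 89 × 0.46 = 40.94
  Portfolio 25 × 0.22 = 5.5
  Problem sets 89 × 0.05 = 4.45
  Peer review 89 × 0.07 = 6.23
  Fieldwork 69 × 0.15 = 10.35
Sum = 70.32
70.32 is ≥ 69 and < 91 → Meets

Meets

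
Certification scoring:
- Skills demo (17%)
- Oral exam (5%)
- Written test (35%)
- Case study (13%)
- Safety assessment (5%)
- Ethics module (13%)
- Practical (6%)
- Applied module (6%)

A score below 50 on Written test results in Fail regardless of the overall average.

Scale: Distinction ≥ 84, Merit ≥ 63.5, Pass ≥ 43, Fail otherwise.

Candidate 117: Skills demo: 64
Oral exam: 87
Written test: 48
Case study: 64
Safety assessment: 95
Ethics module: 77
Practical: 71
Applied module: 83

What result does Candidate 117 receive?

Fail

Written test score 48 < 50: minimum not met.
Weighted total:
  Skills demo 64 × 0.17 = 10.88
  Oral exam 87 × 0.05 = 4.35
  Written test 48 × 0.35 = 16.8
  Case study 64 × 0.13 = 8.32
  Safety assessment 95 × 0.05 = 4.75
  Ethics module 77 × 0.13 = 10.01
  Practical 71 × 0.06 = 4.26
  Applied module 83 × 0.06 = 4.98
Sum = 64.35
Because the Written test minimum was not met, the result is Fail.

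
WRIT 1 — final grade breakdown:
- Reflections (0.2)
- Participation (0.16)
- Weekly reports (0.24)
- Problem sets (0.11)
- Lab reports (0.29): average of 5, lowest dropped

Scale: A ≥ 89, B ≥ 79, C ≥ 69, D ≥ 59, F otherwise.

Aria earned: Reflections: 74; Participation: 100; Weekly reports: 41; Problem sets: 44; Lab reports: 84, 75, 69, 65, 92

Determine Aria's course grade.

Lab reports: drop 65 → average of remaining 4 = 320/4 = 80
Weighted total:
  Reflections 74 × 0.2 = 14.8
  Participation 100 × 0.16 = 16
  Weekly reports 41 × 0.24 = 9.84
  Problem sets 44 × 0.11 = 4.84
  Lab reports 80 × 0.29 = 23.2
Sum = 68.68
68.68 is ≥ 59 and < 69 → D

D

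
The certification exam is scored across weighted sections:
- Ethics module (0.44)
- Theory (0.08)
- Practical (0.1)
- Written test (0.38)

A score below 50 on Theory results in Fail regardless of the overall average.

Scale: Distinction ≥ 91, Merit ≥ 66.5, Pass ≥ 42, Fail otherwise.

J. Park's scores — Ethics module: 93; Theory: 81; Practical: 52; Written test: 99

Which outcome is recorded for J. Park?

Merit

Theory score 81 ≥ 50: minimum met.
Weighted total:
  Ethics module 93 × 0.44 = 40.92
  Theory 81 × 0.08 = 6.48
  Practical 52 × 0.1 = 5.2
  Written test 99 × 0.38 = 37.62
Sum = 90.22
90.22 is ≥ 66.5 and < 91 → Merit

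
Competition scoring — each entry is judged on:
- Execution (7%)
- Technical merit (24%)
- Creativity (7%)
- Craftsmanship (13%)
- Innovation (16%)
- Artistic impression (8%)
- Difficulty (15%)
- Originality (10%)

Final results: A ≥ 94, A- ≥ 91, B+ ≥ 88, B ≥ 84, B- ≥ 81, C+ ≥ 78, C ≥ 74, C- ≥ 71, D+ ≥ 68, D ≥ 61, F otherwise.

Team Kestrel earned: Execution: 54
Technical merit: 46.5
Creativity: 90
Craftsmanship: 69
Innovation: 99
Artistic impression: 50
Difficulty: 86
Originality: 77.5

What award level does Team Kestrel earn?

Weighted total:
  Execution 54 × 0.07 = 3.78
  Technical merit 46.5 × 0.24 = 11.16
  Creativity 90 × 0.07 = 6.3
  Craftsmanship 69 × 0.13 = 8.97
  Innovation 99 × 0.16 = 15.84
  Artistic impression 50 × 0.08 = 4
  Difficulty 86 × 0.15 = 12.9
  Originality 77.5 × 0.1 = 7.75
Sum = 70.7
70.7 is ≥ 68 and < 71 → D+

D+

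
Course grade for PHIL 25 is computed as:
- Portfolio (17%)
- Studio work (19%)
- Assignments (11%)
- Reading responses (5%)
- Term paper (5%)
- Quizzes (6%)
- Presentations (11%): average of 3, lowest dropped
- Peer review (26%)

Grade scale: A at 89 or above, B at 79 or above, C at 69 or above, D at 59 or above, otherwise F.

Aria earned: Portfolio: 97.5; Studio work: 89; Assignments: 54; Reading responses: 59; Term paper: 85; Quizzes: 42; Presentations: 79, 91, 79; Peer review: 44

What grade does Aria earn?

Presentations: drop 79 → average of remaining 2 = 170/2 = 85
Weighted total:
  Portfolio 97.5 × 0.17 = 16.575
  Studio work 89 × 0.19 = 16.91
  Assignments 54 × 0.11 = 5.94
  Reading responses 59 × 0.05 = 2.95
  Term paper 85 × 0.05 = 4.25
  Quizzes 42 × 0.06 = 2.52
  Presentations 85 × 0.11 = 9.35
  Peer review 44 × 0.26 = 11.44
Sum = 69.935
69.935 is ≥ 69 and < 79 → C

C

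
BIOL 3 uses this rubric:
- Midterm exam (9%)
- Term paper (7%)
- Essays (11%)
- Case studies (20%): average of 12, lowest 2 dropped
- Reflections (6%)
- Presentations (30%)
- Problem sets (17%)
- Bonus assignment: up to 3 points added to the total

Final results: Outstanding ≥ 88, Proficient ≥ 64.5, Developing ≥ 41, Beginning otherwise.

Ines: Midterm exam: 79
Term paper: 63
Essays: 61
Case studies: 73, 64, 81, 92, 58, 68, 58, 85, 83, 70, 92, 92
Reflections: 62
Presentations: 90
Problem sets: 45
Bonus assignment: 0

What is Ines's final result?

Case studies: drop 58, 58 → average of remaining 10 = 800/10 = 80
Weighted total:
  Midterm exam 79 × 0.09 = 7.11
  Term paper 63 × 0.07 = 4.41
  Essays 61 × 0.11 = 6.71
  Case studies 80 × 0.2 = 16
  Reflections 62 × 0.06 = 3.72
  Presentations 90 × 0.3 = 27
  Problem sets 45 × 0.17 = 7.65
Sum = 72.6
Bonus assignment: 72.6 + 0 = 72.6
72.6 is ≥ 64.5 and < 88 → Proficient

Proficient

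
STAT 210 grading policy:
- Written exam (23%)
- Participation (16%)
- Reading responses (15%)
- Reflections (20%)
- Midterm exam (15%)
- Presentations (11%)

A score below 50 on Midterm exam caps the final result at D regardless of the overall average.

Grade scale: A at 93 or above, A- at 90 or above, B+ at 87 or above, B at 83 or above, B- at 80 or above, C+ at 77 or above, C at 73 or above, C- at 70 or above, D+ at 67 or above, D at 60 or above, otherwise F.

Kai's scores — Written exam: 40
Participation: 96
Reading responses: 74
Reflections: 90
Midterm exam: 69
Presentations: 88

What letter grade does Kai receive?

C

Midterm exam score 69 ≥ 50: minimum met.
Weighted total:
  Written exam 40 × 0.23 = 9.2
  Participation 96 × 0.16 = 15.36
  Reading responses 74 × 0.15 = 11.1
  Reflections 90 × 0.2 = 18
  Midterm exam 69 × 0.15 = 10.35
  Presentations 88 × 0.11 = 9.68
Sum = 73.69
73.69 is ≥ 73 and < 77 → C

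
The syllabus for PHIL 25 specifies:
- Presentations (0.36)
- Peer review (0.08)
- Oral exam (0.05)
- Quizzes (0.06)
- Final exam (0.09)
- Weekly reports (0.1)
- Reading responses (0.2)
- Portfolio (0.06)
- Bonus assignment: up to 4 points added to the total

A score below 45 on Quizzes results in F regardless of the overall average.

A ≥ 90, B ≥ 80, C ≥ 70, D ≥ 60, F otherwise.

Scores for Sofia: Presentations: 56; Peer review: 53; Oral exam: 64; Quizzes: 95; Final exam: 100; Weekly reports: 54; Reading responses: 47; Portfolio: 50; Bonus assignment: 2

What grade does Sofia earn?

D

Quizzes score 95 ≥ 45: minimum met.
Weighted total:
  Presentations 56 × 0.36 = 20.16
  Peer review 53 × 0.08 = 4.24
  Oral exam 64 × 0.05 = 3.2
  Quizzes 95 × 0.06 = 5.7
  Final exam 100 × 0.09 = 9
  Weekly reports 54 × 0.1 = 5.4
  Reading responses 47 × 0.2 = 9.4
  Portfolio 50 × 0.06 = 3
Sum = 60.1
Bonus assignment: 60.1 + 2 = 62.1
62.1 is ≥ 60 and < 70 → D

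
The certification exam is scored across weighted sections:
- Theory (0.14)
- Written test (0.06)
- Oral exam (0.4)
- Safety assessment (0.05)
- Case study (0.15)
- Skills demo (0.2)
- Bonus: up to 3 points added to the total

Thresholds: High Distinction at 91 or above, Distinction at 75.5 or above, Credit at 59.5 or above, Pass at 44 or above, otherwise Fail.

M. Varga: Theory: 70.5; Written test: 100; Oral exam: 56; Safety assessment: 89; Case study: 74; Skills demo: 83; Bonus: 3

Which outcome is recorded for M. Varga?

Weighted total:
  Theory 70.5 × 0.14 = 9.87
  Written test 100 × 0.06 = 6
  Oral exam 56 × 0.4 = 22.4
  Safety assessment 89 × 0.05 = 4.45
  Case study 74 × 0.15 = 11.1
  Skills demo 83 × 0.2 = 16.6
Sum = 70.42
Bonus: 70.42 + 3 = 73.42
73.42 is ≥ 59.5 and < 75.5 → Credit

Credit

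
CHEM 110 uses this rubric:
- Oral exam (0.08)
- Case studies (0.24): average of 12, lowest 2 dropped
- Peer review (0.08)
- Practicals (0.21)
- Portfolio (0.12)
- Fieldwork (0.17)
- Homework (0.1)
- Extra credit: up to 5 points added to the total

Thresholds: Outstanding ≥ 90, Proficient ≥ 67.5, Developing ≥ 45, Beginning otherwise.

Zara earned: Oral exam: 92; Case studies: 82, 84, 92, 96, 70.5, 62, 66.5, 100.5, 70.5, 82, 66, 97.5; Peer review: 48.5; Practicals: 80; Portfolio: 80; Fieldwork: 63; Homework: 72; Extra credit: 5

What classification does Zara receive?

Proficient

Case studies: drop 62, 66 → average of remaining 10 = 841.5/10 = 84.15
Weighted total:
  Oral exam 92 × 0.08 = 7.36
  Case studies 84.15 × 0.24 = 20.196
  Peer review 48.5 × 0.08 = 3.88
  Practicals 80 × 0.21 = 16.8
  Portfolio 80 × 0.12 = 9.6
  Fieldwork 63 × 0.17 = 10.71
  Homework 72 × 0.1 = 7.2
Sum = 75.746
Extra credit: 75.746 + 5 = 80.746
80.746 is ≥ 67.5 and < 90 → Proficient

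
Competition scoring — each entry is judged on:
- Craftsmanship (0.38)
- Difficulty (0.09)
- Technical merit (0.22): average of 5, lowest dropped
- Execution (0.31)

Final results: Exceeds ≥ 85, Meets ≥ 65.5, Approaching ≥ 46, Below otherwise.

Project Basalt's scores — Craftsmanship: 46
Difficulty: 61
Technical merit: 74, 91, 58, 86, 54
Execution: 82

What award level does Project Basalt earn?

Approaching

Technical merit: drop 54 → average of remaining 4 = 309/4 = 77.25
Weighted total:
  Craftsmanship 46 × 0.38 = 17.48
  Difficulty 61 × 0.09 = 5.49
  Technical merit 77.25 × 0.22 = 16.995
  Execution 82 × 0.31 = 25.42
Sum = 65.385
65.385 is ≥ 46 and < 65.5 → Approaching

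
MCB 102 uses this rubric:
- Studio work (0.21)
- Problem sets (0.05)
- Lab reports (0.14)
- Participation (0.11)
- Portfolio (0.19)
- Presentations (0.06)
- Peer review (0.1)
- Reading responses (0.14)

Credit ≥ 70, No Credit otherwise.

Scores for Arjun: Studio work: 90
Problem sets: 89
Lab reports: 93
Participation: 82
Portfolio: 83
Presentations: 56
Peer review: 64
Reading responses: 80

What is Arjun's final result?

Weighted total:
  Studio work 90 × 0.21 = 18.9
  Problem sets 89 × 0.05 = 4.45
  Lab reports 93 × 0.14 = 13.02
  Participation 82 × 0.11 = 9.02
  Portfolio 83 × 0.19 = 15.77
  Presentations 56 × 0.06 = 3.36
  Peer review 64 × 0.1 = 6.4
  Reading responses 80 × 0.14 = 11.2
Sum = 82.12
82.12 ≥ 70 → Credit

Credit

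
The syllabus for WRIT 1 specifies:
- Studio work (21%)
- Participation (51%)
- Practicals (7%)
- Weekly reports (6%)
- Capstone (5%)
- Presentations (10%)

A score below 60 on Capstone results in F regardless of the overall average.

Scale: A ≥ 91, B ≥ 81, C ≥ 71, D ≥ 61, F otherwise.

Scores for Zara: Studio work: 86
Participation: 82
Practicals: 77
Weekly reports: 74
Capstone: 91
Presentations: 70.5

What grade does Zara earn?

Capstone score 91 ≥ 60: minimum met.
Weighted total:
  Studio work 86 × 0.21 = 18.06
  Participation 82 × 0.51 = 41.82
  Practicals 77 × 0.07 = 5.39
  Weekly reports 74 × 0.06 = 4.44
  Capstone 91 × 0.05 = 4.55
  Presentations 70.5 × 0.1 = 7.05
Sum = 81.31
81.31 is ≥ 81 and < 91 → B

B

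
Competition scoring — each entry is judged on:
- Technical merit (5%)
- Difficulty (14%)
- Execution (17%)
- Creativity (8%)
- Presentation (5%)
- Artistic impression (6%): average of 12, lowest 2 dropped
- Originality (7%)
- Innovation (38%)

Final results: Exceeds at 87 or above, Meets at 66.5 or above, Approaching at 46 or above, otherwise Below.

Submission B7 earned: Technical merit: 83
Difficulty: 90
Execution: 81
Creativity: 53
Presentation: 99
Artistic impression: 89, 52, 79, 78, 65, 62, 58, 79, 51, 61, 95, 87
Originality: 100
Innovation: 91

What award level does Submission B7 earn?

Meets

Artistic impression: drop 51, 52 → average of remaining 10 = 753/10 = 75.3
Weighted total:
  Technical merit 83 × 0.05 = 4.15
  Difficulty 90 × 0.14 = 12.6
  Execution 81 × 0.17 = 13.77
  Creativity 53 × 0.08 = 4.24
  Presentation 99 × 0.05 = 4.95
  Artistic impression 75.3 × 0.06 = 4.518
  Originality 100 × 0.07 = 7
  Innovation 91 × 0.38 = 34.58
Sum = 85.808
85.808 is ≥ 66.5 and < 87 → Meets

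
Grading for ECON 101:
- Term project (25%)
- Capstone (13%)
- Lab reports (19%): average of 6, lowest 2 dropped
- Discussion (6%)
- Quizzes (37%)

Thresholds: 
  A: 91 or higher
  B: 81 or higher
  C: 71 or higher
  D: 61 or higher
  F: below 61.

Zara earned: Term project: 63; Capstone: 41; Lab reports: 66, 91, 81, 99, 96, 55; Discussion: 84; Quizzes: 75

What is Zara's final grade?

Lab reports: drop 55, 66 → average of remaining 4 = 367/4 = 91.75
Weighted total:
  Term project 63 × 0.25 = 15.75
  Capstone 41 × 0.13 = 5.33
  Lab reports 91.75 × 0.19 = 17.4325
  Discussion 84 × 0.06 = 5.04
  Quizzes 75 × 0.37 = 27.75
Sum = 71.3025
71.3025 is ≥ 71 and < 81 → C

C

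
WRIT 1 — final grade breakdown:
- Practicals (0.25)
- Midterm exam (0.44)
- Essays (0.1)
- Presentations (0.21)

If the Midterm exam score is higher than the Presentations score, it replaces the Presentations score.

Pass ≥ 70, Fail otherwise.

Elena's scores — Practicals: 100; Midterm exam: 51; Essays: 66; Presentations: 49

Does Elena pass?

Midterm exam (51) > Presentations (49), so Presentations counts as 51.
Weighted total:
  Practicals 100 × 0.25 = 25
  Midterm exam 51 × 0.44 = 22.44
  Essays 66 × 0.1 = 6.6
  Presentations 51 × 0.21 = 10.71
Sum = 64.75
64.75 < 70 → Fail

Fail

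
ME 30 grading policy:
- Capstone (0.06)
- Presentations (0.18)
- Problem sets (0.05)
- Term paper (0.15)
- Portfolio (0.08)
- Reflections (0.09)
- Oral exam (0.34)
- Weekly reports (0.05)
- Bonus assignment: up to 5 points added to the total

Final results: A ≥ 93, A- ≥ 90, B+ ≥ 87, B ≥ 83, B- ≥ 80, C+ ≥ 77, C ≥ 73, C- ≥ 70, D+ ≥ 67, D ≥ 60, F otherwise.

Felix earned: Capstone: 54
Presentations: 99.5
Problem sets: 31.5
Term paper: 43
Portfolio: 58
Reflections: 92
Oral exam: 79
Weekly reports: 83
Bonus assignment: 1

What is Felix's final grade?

C

Weighted total:
  Capstone 54 × 0.06 = 3.24
  Presentations 99.5 × 0.18 = 17.91
  Problem sets 31.5 × 0.05 = 1.575
  Term paper 43 × 0.15 = 6.45
  Portfolio 58 × 0.08 = 4.64
  Reflections 92 × 0.09 = 8.28
  Oral exam 79 × 0.34 = 26.86
  Weekly reports 83 × 0.05 = 4.15
Sum = 73.105
Bonus assignment: 73.105 + 1 = 74.105
74.105 is ≥ 73 and < 77 → C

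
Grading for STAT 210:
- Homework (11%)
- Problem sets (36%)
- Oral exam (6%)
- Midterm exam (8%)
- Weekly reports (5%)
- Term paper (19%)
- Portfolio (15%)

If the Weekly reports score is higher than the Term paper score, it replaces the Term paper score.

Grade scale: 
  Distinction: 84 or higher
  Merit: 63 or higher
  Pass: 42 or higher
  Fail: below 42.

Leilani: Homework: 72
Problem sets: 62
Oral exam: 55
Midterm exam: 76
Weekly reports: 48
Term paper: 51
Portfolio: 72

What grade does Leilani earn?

Weekly reports (48) ≤ Term paper (51), so Term paper stays at 51.
Weighted total:
  Homework 72 × 0.11 = 7.92
  Problem sets 62 × 0.36 = 22.32
  Oral exam 55 × 0.06 = 3.3
  Midterm exam 76 × 0.08 = 6.08
  Weekly reports 48 × 0.05 = 2.4
  Term paper 51 × 0.19 = 9.69
  Portfolio 72 × 0.15 = 10.8
Sum = 62.51
62.51 is ≥ 42 and < 63 → Pass

Pass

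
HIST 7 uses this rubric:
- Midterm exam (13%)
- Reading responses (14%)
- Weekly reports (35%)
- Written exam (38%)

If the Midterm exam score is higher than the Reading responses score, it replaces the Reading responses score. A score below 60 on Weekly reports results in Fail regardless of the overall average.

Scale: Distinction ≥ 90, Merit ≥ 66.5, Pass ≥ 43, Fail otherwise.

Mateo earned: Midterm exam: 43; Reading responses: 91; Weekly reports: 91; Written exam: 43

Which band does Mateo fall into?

Merit

Midterm exam (43) ≤ Reading responses (91), so Reading responses stays at 91.
Weekly reports score 91 ≥ 60: minimum met.
Weighted total:
  Midterm exam 43 × 0.13 = 5.59
  Reading responses 91 × 0.14 = 12.74
  Weekly reports 91 × 0.35 = 31.85
  Written exam 43 × 0.38 = 16.34
Sum = 66.52
66.52 is ≥ 66.5 and < 90 → Merit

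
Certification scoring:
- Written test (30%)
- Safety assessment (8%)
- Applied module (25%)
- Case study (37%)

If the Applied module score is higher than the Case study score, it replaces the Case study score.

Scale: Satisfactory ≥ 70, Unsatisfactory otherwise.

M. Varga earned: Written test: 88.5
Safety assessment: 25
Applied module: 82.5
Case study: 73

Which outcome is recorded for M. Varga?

Applied module (82.5) > Case study (73), so Case study counts as 82.5.
Weighted total:
  Written test 88.5 × 0.3 = 26.55
  Safety assessment 25 × 0.08 = 2
  Applied module 82.5 × 0.25 = 20.625
  Case study 82.5 × 0.37 = 30.525
Sum = 79.7
79.7 ≥ 70 → Satisfactory

Satisfactory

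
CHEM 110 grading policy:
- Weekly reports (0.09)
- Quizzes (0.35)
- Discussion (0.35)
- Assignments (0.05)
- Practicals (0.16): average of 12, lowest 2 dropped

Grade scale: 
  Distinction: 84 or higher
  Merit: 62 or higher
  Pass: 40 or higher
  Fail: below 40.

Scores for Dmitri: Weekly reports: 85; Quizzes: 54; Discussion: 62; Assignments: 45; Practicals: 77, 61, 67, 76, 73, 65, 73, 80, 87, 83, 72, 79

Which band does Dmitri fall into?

Practicals: drop 61, 65 → average of remaining 10 = 767/10 = 76.7
Weighted total:
  Weekly reports 85 × 0.09 = 7.65
  Quizzes 54 × 0.35 = 18.9
  Discussion 62 × 0.35 = 21.7
  Assignments 45 × 0.05 = 2.25
  Practicals 76.7 × 0.16 = 12.272
Sum = 62.772
62.772 is ≥ 62 and < 84 → Merit

Merit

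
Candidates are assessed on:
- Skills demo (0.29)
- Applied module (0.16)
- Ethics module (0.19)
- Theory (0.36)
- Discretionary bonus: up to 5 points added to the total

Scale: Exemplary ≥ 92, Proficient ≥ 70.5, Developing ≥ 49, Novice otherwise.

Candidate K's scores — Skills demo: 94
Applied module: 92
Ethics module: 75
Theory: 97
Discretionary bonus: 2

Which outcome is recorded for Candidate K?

Weighted total:
  Skills demo 94 × 0.29 = 27.26
  Applied module 92 × 0.16 = 14.72
  Ethics module 75 × 0.19 = 14.25
  Theory 97 × 0.36 = 34.92
Sum = 91.15
Discretionary bonus: 91.15 + 2 = 93.15
93.15 ≥ 92 → Exemplary

Exemplary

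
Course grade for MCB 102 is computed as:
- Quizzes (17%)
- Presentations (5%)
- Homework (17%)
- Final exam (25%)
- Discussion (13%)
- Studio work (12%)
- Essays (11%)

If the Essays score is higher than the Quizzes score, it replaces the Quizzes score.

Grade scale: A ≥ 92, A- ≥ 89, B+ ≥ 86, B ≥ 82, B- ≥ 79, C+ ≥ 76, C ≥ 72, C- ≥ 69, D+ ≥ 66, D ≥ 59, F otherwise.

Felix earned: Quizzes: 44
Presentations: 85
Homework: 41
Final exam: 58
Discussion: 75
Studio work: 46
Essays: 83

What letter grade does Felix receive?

Essays (83) > Quizzes (44), so Quizzes counts as 83.
Weighted total:
  Quizzes 83 × 0.17 = 14.11
  Presentations 85 × 0.05 = 4.25
  Homework 41 × 0.17 = 6.97
  Final exam 58 × 0.25 = 14.5
  Discussion 75 × 0.13 = 9.75
  Studio work 46 × 0.12 = 5.52
  Essays 83 × 0.11 = 9.13
Sum = 64.23
64.23 is ≥ 59 and < 66 → D

D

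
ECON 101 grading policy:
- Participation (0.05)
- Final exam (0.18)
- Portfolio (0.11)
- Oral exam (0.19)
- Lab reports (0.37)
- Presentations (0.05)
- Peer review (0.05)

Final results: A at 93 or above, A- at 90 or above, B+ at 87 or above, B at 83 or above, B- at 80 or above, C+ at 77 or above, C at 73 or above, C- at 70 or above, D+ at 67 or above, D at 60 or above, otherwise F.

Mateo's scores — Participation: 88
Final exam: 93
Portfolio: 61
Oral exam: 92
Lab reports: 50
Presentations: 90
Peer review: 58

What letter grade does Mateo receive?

Weighted total:
  Participation 88 × 0.05 = 4.4
  Final exam 93 × 0.18 = 16.74
  Portfolio 61 × 0.11 = 6.71
  Oral exam 92 × 0.19 = 17.48
  Lab reports 50 × 0.37 = 18.5
  Presentations 90 × 0.05 = 4.5
  Peer review 58 × 0.05 = 2.9
Sum = 71.23
71.23 is ≥ 70 and < 73 → C-

C-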